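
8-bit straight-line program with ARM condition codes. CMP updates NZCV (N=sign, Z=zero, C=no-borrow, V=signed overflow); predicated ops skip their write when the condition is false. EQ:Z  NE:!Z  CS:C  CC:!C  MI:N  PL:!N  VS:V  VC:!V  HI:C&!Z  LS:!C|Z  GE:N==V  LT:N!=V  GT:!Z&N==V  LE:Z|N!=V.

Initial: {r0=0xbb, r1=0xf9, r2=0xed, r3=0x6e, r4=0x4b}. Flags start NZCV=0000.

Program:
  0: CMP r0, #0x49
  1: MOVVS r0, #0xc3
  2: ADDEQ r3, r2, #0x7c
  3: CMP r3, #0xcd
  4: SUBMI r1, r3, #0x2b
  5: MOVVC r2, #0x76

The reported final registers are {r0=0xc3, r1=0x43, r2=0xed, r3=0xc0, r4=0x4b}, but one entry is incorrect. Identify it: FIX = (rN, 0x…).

0: ✓ CMP  NZCV=0011
1: ✓ MOVVS  r0←0xc3
2: · ADDEQ
3: ✓ CMP  NZCV=1001
4: ✓ SUBMI  r1←0x43
5: · MOVVC

FIX = (r3, 0x6e)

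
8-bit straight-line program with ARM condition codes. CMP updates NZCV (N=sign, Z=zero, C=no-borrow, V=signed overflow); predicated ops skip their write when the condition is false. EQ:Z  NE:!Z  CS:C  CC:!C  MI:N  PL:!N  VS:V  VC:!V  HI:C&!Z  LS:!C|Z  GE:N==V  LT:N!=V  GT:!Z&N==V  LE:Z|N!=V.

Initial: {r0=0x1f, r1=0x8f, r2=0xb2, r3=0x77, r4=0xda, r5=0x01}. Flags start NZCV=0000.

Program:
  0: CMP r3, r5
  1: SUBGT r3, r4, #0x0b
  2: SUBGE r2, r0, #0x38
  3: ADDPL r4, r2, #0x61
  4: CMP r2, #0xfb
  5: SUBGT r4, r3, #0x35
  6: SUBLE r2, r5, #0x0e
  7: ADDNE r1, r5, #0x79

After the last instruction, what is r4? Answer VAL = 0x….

0: ✓ CMP  NZCV=0010
1: ✓ SUBGT  r3←0xcf
2: ✓ SUBGE  r2←0xe7
3: ✓ ADDPL  r4←0x48
4: ✓ CMP  NZCV=1000
5: · SUBGT
6: ✓ SUBLE  r2←0xf3
7: ✓ ADDNE  r1←0x7a

VAL = 0x48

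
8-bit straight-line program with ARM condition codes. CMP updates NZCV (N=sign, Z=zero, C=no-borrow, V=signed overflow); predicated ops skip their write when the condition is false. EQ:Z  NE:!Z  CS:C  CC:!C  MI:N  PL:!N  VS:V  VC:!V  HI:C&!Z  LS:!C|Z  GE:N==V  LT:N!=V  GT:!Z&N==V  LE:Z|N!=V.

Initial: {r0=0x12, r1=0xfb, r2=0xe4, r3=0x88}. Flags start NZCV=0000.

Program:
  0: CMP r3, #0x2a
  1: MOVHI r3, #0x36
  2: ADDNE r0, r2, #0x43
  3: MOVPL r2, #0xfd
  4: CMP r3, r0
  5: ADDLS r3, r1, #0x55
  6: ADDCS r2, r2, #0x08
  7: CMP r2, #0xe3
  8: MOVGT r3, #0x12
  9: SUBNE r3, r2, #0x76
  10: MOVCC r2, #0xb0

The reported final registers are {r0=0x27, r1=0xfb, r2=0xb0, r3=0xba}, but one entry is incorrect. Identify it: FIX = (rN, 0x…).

FIX = (r3, 0x8f)

[0] flags=0011 → (cmp)
[1] flags=0011 HI?T → r3=0x36
[2] flags=0011 NE?T → r0=0x27
[3] flags=0011 PL?T → r2=0xfd
[4] flags=0010 → (cmp)
[5] flags=0010 LS?F → skip
[6] flags=0010 CS?T → r2=0x05
[7] flags=0000 → (cmp)
[8] flags=0000 GT?T → r3=0x12
[9] flags=0000 NE?T → r3=0x8f
[10] flags=0000 CC?T → r2=0xb0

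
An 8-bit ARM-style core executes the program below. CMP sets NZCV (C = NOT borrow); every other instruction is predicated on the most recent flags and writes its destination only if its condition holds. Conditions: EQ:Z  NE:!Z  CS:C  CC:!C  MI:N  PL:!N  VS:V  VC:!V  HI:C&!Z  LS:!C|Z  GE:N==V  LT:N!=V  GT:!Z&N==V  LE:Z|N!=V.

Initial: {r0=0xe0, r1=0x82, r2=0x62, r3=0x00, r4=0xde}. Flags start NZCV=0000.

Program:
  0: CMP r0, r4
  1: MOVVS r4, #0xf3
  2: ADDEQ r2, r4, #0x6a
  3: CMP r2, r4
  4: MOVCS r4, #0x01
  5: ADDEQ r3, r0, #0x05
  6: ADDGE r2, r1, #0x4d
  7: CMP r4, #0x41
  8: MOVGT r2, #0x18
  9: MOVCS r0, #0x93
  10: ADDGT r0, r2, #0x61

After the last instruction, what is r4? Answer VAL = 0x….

[0] flags=0010 → (cmp)
[1] flags=0010 VS?F → skip
[2] flags=0010 EQ?F → skip
[3] flags=1001 → (cmp)
[4] flags=1001 CS?F → skip
[5] flags=1001 EQ?F → skip
[6] flags=1001 GE?T → r2=0xcf
[7] flags=1010 → (cmp)
[8] flags=1010 GT?F → skip
[9] flags=1010 CS?T → r0=0x93
[10] flags=1010 GT?F → skip

VAL = 0xde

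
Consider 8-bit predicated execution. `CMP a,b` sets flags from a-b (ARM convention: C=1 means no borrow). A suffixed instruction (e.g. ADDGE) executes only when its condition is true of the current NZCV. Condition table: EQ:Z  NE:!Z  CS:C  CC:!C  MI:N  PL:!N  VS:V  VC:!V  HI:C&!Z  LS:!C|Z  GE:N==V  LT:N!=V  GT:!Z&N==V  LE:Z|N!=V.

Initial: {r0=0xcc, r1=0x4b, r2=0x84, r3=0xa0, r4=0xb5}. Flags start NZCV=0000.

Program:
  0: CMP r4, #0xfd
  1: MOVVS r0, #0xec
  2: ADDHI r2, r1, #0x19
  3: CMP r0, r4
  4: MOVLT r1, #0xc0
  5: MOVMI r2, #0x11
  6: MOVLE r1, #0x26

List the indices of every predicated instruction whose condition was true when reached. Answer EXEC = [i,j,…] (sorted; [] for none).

EXEC = []

[0] flags=1000 → (cmp)
[1] flags=1000 VS?F → skip
[2] flags=1000 HI?F → skip
[3] flags=0010 → (cmp)
[4] flags=0010 LT?F → skip
[5] flags=0010 MI?F → skip
[6] flags=0010 LE?F → skip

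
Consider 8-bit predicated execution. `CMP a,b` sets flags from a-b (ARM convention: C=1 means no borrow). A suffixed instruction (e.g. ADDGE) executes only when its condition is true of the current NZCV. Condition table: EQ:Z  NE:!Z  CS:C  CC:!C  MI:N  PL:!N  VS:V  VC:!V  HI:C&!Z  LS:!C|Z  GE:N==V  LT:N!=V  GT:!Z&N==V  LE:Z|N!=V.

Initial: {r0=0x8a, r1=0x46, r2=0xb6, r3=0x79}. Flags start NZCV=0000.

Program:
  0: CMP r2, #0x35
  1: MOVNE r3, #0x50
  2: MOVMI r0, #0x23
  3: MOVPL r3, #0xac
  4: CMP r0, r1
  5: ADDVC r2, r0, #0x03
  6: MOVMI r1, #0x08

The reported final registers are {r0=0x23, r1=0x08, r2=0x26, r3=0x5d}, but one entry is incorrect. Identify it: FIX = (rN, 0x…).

FIX = (r3, 0x50)

0: ✓ CMP  NZCV=1010
1: ✓ MOVNE  r3←0x50
2: ✓ MOVMI  r0←0x23
3: · MOVPL
4: ✓ CMP  NZCV=1000
5: ✓ ADDVC  r2←0x26
6: ✓ MOVMI  r1←0x08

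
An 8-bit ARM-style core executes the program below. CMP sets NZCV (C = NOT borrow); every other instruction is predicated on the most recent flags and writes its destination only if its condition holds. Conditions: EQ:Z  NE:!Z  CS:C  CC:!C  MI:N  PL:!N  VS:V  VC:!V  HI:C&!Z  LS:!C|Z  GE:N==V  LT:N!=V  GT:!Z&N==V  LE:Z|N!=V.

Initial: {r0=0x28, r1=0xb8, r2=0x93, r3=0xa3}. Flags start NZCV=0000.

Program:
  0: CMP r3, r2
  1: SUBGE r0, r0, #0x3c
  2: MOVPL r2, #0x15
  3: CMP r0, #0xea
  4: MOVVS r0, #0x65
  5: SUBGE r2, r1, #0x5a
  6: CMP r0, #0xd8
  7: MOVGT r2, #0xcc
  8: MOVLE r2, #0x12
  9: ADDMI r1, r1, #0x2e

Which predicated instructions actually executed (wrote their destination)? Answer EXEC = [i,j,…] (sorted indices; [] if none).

0: ✓ CMP  NZCV=0010
1: ✓ SUBGE  r0←0xec
2: ✓ MOVPL  r2←0x15
3: ✓ CMP  NZCV=0010
4: · MOVVS
5: ✓ SUBGE  r2←0x5e
6: ✓ CMP  NZCV=0010
7: ✓ MOVGT  r2←0xcc
8: · MOVLE
9: · ADDMI

EXEC = [1,2,5,7]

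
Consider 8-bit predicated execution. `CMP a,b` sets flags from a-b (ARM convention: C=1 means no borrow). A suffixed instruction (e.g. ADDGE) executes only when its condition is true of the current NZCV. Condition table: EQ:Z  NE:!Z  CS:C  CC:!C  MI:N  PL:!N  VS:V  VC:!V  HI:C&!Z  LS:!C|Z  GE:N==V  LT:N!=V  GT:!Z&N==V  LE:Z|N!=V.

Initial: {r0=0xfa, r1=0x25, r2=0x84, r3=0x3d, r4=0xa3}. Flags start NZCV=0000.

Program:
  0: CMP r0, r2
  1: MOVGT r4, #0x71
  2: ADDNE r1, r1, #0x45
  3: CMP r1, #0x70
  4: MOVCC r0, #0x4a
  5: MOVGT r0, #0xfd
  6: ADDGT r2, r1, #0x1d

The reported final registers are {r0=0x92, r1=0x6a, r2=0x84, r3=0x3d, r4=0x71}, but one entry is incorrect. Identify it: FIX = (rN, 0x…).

[0] flags=0010 → (cmp)
[1] flags=0010 GT?T → r4=0x71
[2] flags=0010 NE?T → r1=0x6a
[3] flags=1000 → (cmp)
[4] flags=1000 CC?T → r0=0x4a
[5] flags=1000 GT?F → skip
[6] flags=1000 GT?F → skip

FIX = (r0, 0x4a)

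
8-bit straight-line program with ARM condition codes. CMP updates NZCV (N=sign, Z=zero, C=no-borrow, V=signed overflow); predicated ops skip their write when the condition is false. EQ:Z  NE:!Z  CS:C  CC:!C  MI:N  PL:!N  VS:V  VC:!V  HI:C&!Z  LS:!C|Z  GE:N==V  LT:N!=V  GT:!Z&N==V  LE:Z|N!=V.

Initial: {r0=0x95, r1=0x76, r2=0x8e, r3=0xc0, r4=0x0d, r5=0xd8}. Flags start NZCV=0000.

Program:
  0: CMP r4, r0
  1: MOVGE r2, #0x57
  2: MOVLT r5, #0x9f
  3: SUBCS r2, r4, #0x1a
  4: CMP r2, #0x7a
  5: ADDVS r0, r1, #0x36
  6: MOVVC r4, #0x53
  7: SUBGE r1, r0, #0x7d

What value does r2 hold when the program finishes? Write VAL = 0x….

[0] flags=0000 → (cmp)
[1] flags=0000 GE?T → r2=0x57
[2] flags=0000 LT?F → skip
[3] flags=0000 CS?F → skip
[4] flags=1000 → (cmp)
[5] flags=1000 VS?F → skip
[6] flags=1000 VC?T → r4=0x53
[7] flags=1000 GE?F → skip

VAL = 0x57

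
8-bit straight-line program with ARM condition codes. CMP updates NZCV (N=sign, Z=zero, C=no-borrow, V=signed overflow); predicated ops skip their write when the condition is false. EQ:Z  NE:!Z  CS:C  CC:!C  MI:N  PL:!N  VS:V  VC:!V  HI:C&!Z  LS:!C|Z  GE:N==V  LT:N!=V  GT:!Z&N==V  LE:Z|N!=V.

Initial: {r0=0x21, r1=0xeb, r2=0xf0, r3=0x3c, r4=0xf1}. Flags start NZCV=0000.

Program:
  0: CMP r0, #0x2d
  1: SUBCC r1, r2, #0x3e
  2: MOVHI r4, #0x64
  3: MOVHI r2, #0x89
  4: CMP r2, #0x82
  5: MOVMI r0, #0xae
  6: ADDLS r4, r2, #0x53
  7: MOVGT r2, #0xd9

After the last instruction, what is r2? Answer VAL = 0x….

[0] flags=1000 → (cmp)
[1] flags=1000 CC?T → r1=0xb2
[2] flags=1000 HI?F → skip
[3] flags=1000 HI?F → skip
[4] flags=0010 → (cmp)
[5] flags=0010 MI?F → skip
[6] flags=0010 LS?F → skip
[7] flags=0010 GT?T → r2=0xd9

VAL = 0xd9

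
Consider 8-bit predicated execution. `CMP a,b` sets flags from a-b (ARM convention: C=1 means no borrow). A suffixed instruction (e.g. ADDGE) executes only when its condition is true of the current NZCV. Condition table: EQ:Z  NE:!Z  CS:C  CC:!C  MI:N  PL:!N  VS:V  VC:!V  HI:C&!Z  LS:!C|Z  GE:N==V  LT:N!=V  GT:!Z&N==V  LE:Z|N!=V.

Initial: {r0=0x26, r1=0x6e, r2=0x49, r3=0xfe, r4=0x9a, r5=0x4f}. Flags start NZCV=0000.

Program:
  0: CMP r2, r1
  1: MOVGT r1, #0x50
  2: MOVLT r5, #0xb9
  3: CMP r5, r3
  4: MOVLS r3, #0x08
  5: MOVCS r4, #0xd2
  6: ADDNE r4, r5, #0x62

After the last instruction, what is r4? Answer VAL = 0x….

VAL = 0x1b

0: ✓ CMP  NZCV=1000
1: · MOVGT
2: ✓ MOVLT  r5←0xb9
3: ✓ CMP  NZCV=1000
4: ✓ MOVLS  r3←0x08
5: · MOVCS
6: ✓ ADDNE  r4←0x1b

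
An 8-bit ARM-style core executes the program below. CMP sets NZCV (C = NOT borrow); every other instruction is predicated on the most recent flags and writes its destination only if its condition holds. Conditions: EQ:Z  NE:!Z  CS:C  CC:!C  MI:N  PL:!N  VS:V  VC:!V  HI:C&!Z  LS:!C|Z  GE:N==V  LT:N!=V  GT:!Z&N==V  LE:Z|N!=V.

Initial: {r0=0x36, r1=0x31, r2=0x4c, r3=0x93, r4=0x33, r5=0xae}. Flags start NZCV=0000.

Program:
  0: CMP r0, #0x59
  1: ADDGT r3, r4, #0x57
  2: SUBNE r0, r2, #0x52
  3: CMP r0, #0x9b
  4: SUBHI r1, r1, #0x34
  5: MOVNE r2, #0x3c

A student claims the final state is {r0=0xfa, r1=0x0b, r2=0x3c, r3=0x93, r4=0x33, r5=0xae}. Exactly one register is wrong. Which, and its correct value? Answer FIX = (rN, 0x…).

0: ✓ CMP  NZCV=1000
1: · ADDGT
2: ✓ SUBNE  r0←0xfa
3: ✓ CMP  NZCV=0010
4: ✓ SUBHI  r1←0xfd
5: ✓ MOVNE  r2←0x3c

FIX = (r1, 0xfd)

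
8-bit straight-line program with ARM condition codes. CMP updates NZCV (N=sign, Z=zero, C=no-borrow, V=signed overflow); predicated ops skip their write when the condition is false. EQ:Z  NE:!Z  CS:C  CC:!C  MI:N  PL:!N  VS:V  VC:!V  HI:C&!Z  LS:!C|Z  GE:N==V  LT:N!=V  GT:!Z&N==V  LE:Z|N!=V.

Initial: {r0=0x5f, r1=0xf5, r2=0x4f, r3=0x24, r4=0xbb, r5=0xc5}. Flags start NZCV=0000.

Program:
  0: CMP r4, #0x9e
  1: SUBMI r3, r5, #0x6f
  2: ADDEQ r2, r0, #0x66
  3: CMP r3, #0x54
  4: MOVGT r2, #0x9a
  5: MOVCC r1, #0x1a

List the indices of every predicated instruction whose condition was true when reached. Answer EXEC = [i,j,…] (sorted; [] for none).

EXEC = [5]

[0] flags=0010 → (cmp)
[1] flags=0010 MI?F → skip
[2] flags=0010 EQ?F → skip
[3] flags=1000 → (cmp)
[4] flags=1000 GT?F → skip
[5] flags=1000 CC?T → r1=0x1a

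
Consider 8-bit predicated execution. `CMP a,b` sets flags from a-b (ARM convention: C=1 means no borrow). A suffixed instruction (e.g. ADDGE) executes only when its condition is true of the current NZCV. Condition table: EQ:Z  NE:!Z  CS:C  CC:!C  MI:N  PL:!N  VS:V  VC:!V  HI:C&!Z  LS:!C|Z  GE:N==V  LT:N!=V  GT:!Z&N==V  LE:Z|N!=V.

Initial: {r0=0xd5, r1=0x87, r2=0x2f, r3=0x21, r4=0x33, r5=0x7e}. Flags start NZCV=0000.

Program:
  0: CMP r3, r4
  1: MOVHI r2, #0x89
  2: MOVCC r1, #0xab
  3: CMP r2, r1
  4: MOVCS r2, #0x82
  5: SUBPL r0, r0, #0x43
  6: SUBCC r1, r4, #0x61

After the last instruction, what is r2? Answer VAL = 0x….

VAL = 0x2f

0: ✓ CMP  NZCV=1000
1: · MOVHI
2: ✓ MOVCC  r1←0xab
3: ✓ CMP  NZCV=1001
4: · MOVCS
5: · SUBPL
6: ✓ SUBCC  r1←0xd2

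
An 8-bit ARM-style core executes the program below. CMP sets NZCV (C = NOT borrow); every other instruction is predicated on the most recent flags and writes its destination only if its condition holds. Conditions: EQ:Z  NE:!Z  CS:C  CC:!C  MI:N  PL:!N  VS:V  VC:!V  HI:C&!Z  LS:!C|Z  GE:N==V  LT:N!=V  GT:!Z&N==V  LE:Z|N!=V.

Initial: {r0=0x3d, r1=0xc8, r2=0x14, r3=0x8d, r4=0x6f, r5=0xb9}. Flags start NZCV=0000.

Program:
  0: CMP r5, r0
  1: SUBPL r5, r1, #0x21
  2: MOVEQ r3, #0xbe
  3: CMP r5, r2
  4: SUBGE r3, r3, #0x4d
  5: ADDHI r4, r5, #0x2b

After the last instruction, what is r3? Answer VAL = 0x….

VAL = 0x8d

[0] flags=0011 → (cmp)
[1] flags=0011 PL?T → r5=0xa7
[2] flags=0011 EQ?F → skip
[3] flags=1010 → (cmp)
[4] flags=1010 GE?F → skip
[5] flags=1010 HI?T → r4=0xd2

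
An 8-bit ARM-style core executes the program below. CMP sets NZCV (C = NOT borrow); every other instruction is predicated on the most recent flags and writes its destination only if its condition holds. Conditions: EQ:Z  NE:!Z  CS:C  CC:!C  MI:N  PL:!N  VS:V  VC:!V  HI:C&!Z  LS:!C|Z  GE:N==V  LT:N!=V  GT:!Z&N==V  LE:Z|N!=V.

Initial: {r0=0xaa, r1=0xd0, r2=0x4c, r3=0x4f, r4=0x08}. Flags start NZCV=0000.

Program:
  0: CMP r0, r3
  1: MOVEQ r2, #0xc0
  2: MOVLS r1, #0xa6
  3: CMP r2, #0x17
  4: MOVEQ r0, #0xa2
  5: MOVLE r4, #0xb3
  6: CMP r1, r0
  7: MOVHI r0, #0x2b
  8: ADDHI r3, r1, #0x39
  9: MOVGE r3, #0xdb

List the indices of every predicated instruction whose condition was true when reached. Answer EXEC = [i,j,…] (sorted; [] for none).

[0] flags=0011 → (cmp)
[1] flags=0011 EQ?F → skip
[2] flags=0011 LS?F → skip
[3] flags=0010 → (cmp)
[4] flags=0010 EQ?F → skip
[5] flags=0010 LE?F → skip
[6] flags=0010 → (cmp)
[7] flags=0010 HI?T → r0=0x2b
[8] flags=0010 HI?T → r3=0x09
[9] flags=0010 GE?T → r3=0xdb

EXEC = [7,8,9]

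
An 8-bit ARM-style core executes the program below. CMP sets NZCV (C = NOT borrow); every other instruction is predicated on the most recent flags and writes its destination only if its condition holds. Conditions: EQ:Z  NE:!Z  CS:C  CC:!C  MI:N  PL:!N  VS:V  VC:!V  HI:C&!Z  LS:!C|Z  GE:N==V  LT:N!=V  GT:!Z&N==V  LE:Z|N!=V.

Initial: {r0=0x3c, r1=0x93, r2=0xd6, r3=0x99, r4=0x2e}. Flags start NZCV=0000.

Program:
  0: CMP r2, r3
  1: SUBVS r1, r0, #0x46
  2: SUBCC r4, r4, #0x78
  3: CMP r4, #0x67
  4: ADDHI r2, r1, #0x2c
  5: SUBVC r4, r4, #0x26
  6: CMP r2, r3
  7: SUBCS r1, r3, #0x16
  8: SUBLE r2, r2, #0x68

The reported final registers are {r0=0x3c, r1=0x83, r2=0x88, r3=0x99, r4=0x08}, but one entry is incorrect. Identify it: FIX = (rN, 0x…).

FIX = (r2, 0xd6)

0: ✓ CMP  NZCV=0010
1: · SUBVS
2: · SUBCC
3: ✓ CMP  NZCV=1000
4: · ADDHI
5: ✓ SUBVC  r4←0x08
6: ✓ CMP  NZCV=0010
7: ✓ SUBCS  r1←0x83
8: · SUBLE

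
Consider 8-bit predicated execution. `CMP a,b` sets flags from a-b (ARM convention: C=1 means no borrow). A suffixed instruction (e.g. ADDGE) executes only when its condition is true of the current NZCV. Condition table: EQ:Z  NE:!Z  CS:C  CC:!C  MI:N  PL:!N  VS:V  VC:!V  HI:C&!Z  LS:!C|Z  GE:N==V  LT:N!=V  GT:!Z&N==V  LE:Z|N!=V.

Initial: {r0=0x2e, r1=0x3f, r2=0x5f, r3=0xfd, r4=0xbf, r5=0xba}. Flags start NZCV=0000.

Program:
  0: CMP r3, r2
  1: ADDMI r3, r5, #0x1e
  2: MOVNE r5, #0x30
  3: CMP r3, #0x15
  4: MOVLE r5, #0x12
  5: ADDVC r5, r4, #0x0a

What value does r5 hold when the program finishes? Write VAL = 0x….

VAL = 0xc9

0: ✓ CMP  NZCV=1010
1: ✓ ADDMI  r3←0xd8
2: ✓ MOVNE  r5←0x30
3: ✓ CMP  NZCV=1010
4: ✓ MOVLE  r5←0x12
5: ✓ ADDVC  r5←0xc9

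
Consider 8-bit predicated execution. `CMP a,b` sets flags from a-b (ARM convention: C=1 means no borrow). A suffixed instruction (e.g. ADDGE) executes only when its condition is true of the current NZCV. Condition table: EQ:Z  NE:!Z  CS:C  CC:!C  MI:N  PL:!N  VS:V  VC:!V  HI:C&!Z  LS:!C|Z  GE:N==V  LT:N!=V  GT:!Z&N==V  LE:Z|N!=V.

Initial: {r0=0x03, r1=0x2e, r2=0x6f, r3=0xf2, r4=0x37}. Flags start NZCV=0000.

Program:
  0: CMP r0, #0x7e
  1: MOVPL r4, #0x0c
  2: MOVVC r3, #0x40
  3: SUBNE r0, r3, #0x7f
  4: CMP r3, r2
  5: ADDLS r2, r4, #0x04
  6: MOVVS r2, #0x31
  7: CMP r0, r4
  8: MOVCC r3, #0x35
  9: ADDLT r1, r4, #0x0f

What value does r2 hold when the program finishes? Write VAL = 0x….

0: ✓ CMP  NZCV=1000
1: · MOVPL
2: ✓ MOVVC  r3←0x40
3: ✓ SUBNE  r0←0xc1
4: ✓ CMP  NZCV=1000
5: ✓ ADDLS  r2←0x3b
6: · MOVVS
7: ✓ CMP  NZCV=1010
8: · MOVCC
9: ✓ ADDLT  r1←0x46

VAL = 0x3b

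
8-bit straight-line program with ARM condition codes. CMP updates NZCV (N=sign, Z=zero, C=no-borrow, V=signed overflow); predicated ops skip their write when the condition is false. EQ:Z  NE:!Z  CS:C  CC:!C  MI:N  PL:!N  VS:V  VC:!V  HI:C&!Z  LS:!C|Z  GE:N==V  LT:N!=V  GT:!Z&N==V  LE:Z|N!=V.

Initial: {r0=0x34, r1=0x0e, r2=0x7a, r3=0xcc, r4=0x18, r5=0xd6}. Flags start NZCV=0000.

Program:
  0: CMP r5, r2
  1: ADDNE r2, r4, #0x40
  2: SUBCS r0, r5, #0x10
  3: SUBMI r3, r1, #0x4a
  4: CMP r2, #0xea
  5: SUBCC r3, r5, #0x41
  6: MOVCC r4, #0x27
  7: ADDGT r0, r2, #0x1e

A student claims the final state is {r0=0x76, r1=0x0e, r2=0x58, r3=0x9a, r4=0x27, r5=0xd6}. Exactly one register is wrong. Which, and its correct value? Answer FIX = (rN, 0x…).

FIX = (r3, 0x95)

0: ✓ CMP  NZCV=0011
1: ✓ ADDNE  r2←0x58
2: ✓ SUBCS  r0←0xc6
3: · SUBMI
4: ✓ CMP  NZCV=0000
5: ✓ SUBCC  r3←0x95
6: ✓ MOVCC  r4←0x27
7: ✓ ADDGT  r0←0x76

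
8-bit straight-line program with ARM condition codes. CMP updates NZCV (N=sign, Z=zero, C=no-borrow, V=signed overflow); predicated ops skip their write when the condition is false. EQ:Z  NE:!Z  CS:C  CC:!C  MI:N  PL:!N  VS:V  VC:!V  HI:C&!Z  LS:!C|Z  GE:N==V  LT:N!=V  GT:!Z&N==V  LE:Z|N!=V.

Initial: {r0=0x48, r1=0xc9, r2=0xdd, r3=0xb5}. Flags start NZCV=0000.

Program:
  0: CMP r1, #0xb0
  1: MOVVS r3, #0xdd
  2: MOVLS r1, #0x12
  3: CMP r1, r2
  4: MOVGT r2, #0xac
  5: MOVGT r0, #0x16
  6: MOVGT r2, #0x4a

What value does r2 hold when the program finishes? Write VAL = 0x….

[0] flags=0010 → (cmp)
[1] flags=0010 VS?F → skip
[2] flags=0010 LS?F → skip
[3] flags=1000 → (cmp)
[4] flags=1000 GT?F → skip
[5] flags=1000 GT?F → skip
[6] flags=1000 GT?F → skip

VAL = 0xdd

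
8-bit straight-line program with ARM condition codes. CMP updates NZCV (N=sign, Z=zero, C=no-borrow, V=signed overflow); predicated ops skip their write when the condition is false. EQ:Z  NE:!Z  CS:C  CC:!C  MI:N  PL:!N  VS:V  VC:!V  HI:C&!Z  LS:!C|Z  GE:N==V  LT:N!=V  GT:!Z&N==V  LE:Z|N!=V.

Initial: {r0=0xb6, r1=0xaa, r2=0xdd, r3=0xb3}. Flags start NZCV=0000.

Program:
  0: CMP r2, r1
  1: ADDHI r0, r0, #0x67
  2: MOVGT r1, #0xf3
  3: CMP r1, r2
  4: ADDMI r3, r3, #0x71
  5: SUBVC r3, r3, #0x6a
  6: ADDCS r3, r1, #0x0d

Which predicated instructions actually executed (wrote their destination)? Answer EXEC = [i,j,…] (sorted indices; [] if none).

EXEC = [1,2,5,6]

0: ✓ CMP  NZCV=0010
1: ✓ ADDHI  r0←0x1d
2: ✓ MOVGT  r1←0xf3
3: ✓ CMP  NZCV=0010
4: · ADDMI
5: ✓ SUBVC  r3←0x49
6: ✓ ADDCS  r3←0x00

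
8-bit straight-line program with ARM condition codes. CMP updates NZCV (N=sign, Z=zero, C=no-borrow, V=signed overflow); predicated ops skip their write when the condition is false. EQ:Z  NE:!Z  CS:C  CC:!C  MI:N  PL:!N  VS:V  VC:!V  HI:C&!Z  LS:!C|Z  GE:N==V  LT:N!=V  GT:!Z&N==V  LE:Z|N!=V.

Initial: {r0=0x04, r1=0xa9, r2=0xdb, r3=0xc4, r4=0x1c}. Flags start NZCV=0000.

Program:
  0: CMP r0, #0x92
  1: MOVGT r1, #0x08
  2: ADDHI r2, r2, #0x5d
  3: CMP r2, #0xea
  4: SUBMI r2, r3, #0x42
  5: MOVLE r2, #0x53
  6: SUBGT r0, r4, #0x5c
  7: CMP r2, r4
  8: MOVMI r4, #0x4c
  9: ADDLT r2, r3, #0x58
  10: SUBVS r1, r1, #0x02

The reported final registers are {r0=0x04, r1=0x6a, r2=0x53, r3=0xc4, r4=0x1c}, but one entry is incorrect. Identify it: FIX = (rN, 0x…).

0: ✓ CMP  NZCV=0000
1: ✓ MOVGT  r1←0x08
2: · ADDHI
3: ✓ CMP  NZCV=1000
4: ✓ SUBMI  r2←0x82
5: ✓ MOVLE  r2←0x53
6: · SUBGT
7: ✓ CMP  NZCV=0010
8: · MOVMI
9: · ADDLT
10: · SUBVS

FIX = (r1, 0x08)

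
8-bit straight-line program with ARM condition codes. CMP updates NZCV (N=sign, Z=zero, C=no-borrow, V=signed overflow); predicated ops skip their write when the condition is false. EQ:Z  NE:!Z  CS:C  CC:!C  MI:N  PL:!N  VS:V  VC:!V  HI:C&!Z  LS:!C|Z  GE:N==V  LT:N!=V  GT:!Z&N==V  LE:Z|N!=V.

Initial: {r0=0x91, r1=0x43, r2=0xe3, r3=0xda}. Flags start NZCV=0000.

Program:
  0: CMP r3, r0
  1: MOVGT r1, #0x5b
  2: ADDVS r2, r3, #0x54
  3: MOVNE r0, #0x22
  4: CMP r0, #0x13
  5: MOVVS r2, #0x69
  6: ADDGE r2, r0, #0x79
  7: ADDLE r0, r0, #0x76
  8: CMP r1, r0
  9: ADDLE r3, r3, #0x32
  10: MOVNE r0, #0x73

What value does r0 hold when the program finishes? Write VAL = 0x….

VAL = 0x73

0: ✓ CMP  NZCV=0010
1: ✓ MOVGT  r1←0x5b
2: · ADDVS
3: ✓ MOVNE  r0←0x22
4: ✓ CMP  NZCV=0010
5: · MOVVS
6: ✓ ADDGE  r2←0x9b
7: · ADDLE
8: ✓ CMP  NZCV=0010
9: · ADDLE
10: ✓ MOVNE  r0←0x73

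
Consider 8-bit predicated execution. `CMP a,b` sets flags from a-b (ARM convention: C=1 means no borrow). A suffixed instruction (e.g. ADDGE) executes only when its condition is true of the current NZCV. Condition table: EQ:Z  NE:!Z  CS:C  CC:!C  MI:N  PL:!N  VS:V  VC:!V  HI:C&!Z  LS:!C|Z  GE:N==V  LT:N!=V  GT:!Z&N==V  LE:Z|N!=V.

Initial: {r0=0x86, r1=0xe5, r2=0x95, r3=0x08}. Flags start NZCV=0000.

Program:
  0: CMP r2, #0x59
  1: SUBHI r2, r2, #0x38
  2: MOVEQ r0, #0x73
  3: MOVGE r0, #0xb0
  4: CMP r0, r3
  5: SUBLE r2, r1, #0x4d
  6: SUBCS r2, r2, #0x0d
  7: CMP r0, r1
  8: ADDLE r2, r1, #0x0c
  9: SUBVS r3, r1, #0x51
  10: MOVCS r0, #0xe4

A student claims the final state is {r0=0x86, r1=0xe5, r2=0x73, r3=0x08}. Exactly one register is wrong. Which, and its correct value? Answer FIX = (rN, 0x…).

FIX = (r2, 0xf1)

0: ✓ CMP  NZCV=0011
1: ✓ SUBHI  r2←0x5d
2: · MOVEQ
3: · MOVGE
4: ✓ CMP  NZCV=0011
5: ✓ SUBLE  r2←0x98
6: ✓ SUBCS  r2←0x8b
7: ✓ CMP  NZCV=1000
8: ✓ ADDLE  r2←0xf1
9: · SUBVS
10: · MOVCS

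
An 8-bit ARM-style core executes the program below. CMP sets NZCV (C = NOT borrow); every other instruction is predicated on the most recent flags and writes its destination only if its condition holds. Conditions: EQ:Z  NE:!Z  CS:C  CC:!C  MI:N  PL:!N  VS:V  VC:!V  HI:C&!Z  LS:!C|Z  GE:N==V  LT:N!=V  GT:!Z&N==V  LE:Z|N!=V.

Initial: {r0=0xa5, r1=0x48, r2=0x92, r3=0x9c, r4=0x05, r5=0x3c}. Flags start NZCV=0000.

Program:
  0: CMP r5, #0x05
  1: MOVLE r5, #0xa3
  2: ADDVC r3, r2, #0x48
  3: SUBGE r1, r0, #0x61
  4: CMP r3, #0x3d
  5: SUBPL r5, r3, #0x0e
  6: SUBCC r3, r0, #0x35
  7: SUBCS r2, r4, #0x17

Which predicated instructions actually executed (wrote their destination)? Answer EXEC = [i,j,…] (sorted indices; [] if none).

[0] flags=0010 → (cmp)
[1] flags=0010 LE?F → skip
[2] flags=0010 VC?T → r3=0xda
[3] flags=0010 GE?T → r1=0x44
[4] flags=1010 → (cmp)
[5] flags=1010 PL?F → skip
[6] flags=1010 CC?F → skip
[7] flags=1010 CS?T → r2=0xee

EXEC = [2,3,7]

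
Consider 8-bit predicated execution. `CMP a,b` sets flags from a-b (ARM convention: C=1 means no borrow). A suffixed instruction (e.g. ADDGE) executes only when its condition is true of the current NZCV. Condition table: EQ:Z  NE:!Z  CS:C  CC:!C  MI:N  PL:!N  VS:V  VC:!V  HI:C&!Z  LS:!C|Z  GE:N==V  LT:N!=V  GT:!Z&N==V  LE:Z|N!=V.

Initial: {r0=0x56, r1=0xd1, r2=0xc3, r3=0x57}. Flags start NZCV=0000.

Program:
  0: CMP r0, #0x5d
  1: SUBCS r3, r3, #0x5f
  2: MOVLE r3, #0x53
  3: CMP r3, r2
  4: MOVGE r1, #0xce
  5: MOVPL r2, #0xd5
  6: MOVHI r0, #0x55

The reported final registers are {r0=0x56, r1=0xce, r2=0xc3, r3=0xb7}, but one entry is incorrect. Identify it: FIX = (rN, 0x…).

[0] flags=1000 → (cmp)
[1] flags=1000 CS?F → skip
[2] flags=1000 LE?T → r3=0x53
[3] flags=1001 → (cmp)
[4] flags=1001 GE?T → r1=0xce
[5] flags=1001 PL?F → skip
[6] flags=1001 HI?F → skip

FIX = (r3, 0x53)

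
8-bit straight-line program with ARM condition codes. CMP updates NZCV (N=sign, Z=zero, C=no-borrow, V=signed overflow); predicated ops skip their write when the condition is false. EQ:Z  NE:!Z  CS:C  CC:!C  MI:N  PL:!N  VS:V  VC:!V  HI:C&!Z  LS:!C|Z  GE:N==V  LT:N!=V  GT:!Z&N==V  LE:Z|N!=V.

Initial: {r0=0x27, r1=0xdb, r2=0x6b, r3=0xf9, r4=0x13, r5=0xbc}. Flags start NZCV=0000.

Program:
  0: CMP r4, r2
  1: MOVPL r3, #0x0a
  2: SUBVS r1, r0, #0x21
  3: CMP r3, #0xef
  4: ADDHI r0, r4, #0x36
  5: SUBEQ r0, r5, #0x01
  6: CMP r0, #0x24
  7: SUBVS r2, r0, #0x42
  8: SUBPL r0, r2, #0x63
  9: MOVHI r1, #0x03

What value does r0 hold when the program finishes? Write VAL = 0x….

VAL = 0x08

[0] flags=1000 → (cmp)
[1] flags=1000 PL?F → skip
[2] flags=1000 VS?F → skip
[3] flags=0010 → (cmp)
[4] flags=0010 HI?T → r0=0x49
[5] flags=0010 EQ?F → skip
[6] flags=0010 → (cmp)
[7] flags=0010 VS?F → skip
[8] flags=0010 PL?T → r0=0x08
[9] flags=0010 HI?T → r1=0x03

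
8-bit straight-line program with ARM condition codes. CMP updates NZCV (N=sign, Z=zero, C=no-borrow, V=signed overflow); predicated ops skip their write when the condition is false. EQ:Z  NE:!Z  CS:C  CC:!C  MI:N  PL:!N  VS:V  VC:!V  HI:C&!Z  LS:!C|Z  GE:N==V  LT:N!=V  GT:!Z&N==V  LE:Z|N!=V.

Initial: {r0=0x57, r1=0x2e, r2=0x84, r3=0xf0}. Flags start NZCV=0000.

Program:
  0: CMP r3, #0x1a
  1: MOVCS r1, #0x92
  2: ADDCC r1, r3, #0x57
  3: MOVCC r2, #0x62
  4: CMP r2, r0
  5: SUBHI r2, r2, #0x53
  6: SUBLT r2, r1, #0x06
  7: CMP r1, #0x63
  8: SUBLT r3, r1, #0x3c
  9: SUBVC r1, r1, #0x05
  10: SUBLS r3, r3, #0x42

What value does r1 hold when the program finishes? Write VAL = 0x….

VAL = 0x92

[0] flags=1010 → (cmp)
[1] flags=1010 CS?T → r1=0x92
[2] flags=1010 CC?F → skip
[3] flags=1010 CC?F → skip
[4] flags=0011 → (cmp)
[5] flags=0011 HI?T → r2=0x31
[6] flags=0011 LT?T → r2=0x8c
[7] flags=0011 → (cmp)
[8] flags=0011 LT?T → r3=0x56
[9] flags=0011 VC?F → skip
[10] flags=0011 LS?F → skip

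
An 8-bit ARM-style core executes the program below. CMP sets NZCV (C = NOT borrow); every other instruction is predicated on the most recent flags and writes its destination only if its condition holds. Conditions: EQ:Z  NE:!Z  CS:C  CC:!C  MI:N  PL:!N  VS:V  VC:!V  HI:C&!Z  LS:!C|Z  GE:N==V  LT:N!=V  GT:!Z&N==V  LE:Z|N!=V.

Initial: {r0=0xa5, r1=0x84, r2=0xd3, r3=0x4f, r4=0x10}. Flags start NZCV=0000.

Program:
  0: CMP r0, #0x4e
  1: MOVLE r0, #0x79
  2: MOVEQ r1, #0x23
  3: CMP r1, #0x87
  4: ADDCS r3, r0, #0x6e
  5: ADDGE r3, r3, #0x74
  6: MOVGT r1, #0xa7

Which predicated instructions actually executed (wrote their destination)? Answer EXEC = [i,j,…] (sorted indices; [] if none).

[0] flags=0011 → (cmp)
[1] flags=0011 LE?T → r0=0x79
[2] flags=0011 EQ?F → skip
[3] flags=1000 → (cmp)
[4] flags=1000 CS?F → skip
[5] flags=1000 GE?F → skip
[6] flags=1000 GT?F → skip

EXEC = [1]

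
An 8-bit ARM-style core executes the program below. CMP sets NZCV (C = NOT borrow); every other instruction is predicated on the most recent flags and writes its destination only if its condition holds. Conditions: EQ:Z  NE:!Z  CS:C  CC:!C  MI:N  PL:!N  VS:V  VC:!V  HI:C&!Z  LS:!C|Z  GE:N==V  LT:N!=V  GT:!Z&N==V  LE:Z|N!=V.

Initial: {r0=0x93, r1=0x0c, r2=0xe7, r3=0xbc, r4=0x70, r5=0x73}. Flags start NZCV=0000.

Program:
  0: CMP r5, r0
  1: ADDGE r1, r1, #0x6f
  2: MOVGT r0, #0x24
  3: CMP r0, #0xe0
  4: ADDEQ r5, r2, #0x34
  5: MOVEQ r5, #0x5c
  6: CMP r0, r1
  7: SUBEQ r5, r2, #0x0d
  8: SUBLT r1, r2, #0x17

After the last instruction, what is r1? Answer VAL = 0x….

VAL = 0xd0

0: ✓ CMP  NZCV=1001
1: ✓ ADDGE  r1←0x7b
2: ✓ MOVGT  r0←0x24
3: ✓ CMP  NZCV=0000
4: · ADDEQ
5: · MOVEQ
6: ✓ CMP  NZCV=1000
7: · SUBEQ
8: ✓ SUBLT  r1←0xd0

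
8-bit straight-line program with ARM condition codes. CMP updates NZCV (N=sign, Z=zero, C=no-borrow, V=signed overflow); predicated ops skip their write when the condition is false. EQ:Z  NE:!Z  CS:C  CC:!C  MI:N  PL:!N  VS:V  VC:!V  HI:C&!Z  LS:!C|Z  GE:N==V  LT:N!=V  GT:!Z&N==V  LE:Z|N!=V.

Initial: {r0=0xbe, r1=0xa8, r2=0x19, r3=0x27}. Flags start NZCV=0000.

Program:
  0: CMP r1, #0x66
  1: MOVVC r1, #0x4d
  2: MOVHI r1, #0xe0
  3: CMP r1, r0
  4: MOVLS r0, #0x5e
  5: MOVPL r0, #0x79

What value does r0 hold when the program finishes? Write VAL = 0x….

VAL = 0x79

0: ✓ CMP  NZCV=0011
1: · MOVVC
2: ✓ MOVHI  r1←0xe0
3: ✓ CMP  NZCV=0010
4: · MOVLS
5: ✓ MOVPL  r0←0x79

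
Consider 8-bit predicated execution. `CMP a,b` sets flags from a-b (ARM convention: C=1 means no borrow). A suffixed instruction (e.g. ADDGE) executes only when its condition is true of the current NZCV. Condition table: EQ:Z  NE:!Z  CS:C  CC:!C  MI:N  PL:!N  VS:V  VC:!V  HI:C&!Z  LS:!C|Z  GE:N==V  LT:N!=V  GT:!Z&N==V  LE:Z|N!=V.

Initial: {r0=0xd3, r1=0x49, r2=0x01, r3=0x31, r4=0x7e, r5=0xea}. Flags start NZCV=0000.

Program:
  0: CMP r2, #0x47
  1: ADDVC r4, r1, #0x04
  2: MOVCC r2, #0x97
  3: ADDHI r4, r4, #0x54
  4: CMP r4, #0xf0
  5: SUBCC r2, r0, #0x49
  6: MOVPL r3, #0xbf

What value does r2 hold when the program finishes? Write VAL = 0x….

VAL = 0x8a

[0] flags=1000 → (cmp)
[1] flags=1000 VC?T → r4=0x4d
[2] flags=1000 CC?T → r2=0x97
[3] flags=1000 HI?F → skip
[4] flags=0000 → (cmp)
[5] flags=0000 CC?T → r2=0x8a
[6] flags=0000 PL?T → r3=0xbf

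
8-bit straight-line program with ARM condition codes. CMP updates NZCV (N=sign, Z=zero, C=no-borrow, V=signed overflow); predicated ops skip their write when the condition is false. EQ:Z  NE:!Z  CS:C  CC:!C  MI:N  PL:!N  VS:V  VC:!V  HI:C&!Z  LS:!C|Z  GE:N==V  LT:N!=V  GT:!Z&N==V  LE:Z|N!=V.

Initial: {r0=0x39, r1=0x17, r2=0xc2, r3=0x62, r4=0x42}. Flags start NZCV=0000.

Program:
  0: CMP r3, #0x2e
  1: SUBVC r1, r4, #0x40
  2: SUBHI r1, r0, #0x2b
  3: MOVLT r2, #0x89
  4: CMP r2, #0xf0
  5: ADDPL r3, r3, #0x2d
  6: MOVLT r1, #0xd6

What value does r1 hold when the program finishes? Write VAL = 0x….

[0] flags=0010 → (cmp)
[1] flags=0010 VC?T → r1=0x02
[2] flags=0010 HI?T → r1=0x0e
[3] flags=0010 LT?F → skip
[4] flags=1000 → (cmp)
[5] flags=1000 PL?F → skip
[6] flags=1000 LT?T → r1=0xd6

VAL = 0xd6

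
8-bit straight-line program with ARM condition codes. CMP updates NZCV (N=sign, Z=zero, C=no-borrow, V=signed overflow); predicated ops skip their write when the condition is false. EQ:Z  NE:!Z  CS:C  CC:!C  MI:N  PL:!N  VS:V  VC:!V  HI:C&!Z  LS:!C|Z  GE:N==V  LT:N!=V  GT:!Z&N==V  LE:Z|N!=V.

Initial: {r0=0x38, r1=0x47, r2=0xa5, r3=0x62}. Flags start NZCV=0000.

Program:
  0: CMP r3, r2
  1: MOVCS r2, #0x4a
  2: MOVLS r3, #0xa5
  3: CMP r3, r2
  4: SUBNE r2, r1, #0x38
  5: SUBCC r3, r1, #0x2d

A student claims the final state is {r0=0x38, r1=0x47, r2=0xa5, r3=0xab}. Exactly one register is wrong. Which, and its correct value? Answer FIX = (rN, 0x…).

FIX = (r3, 0xa5)

[0] flags=1001 → (cmp)
[1] flags=1001 CS?F → skip
[2] flags=1001 LS?T → r3=0xa5
[3] flags=0110 → (cmp)
[4] flags=0110 NE?F → skip
[5] flags=0110 CC?F → skip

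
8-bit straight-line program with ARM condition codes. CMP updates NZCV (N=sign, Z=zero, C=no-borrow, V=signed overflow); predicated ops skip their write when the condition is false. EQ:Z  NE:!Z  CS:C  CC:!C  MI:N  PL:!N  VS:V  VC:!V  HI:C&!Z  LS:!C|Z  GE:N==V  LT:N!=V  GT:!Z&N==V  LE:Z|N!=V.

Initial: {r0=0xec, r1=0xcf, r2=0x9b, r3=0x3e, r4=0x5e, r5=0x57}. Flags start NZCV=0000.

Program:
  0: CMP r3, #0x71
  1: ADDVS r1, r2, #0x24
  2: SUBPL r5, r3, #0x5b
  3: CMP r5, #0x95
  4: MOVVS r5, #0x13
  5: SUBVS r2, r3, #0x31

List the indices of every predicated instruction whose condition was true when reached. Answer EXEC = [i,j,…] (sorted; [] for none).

[0] flags=1000 → (cmp)
[1] flags=1000 VS?F → skip
[2] flags=1000 PL?F → skip
[3] flags=1001 → (cmp)
[4] flags=1001 VS?T → r5=0x13
[5] flags=1001 VS?T → r2=0x0d

EXEC = [4,5]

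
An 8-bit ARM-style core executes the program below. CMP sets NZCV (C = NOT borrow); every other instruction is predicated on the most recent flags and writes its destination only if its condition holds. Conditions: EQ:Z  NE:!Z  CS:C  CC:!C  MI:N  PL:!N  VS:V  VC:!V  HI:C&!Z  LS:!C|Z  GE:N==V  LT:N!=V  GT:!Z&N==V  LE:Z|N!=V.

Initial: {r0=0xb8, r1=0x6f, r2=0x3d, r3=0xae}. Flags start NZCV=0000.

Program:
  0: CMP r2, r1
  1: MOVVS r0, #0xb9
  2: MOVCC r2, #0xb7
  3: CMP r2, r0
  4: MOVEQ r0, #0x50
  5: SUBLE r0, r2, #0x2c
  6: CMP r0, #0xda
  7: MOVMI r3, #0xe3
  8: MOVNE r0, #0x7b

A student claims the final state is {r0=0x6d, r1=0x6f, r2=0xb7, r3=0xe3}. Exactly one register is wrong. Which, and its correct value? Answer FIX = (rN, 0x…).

[0] flags=1000 → (cmp)
[1] flags=1000 VS?F → skip
[2] flags=1000 CC?T → r2=0xb7
[3] flags=1000 → (cmp)
[4] flags=1000 EQ?F → skip
[5] flags=1000 LE?T → r0=0x8b
[6] flags=1000 → (cmp)
[7] flags=1000 MI?T → r3=0xe3
[8] flags=1000 NE?T → r0=0x7b

FIX = (r0, 0x7b)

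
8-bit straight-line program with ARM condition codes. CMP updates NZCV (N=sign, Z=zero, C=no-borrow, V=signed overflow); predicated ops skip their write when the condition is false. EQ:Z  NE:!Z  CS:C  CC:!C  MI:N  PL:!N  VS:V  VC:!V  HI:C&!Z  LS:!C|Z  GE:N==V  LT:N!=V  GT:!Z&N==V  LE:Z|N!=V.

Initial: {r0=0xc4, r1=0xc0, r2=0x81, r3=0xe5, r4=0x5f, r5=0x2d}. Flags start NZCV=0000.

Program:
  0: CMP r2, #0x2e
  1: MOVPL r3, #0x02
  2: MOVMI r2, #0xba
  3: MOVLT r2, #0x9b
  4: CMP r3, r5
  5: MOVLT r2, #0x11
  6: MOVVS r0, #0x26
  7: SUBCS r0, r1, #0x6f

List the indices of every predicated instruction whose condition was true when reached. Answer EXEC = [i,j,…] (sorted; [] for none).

EXEC = [1,3,5]

[0] flags=0011 → (cmp)
[1] flags=0011 PL?T → r3=0x02
[2] flags=0011 MI?F → skip
[3] flags=0011 LT?T → r2=0x9b
[4] flags=1000 → (cmp)
[5] flags=1000 LT?T → r2=0x11
[6] flags=1000 VS?F → skip
[7] flags=1000 CS?F → skip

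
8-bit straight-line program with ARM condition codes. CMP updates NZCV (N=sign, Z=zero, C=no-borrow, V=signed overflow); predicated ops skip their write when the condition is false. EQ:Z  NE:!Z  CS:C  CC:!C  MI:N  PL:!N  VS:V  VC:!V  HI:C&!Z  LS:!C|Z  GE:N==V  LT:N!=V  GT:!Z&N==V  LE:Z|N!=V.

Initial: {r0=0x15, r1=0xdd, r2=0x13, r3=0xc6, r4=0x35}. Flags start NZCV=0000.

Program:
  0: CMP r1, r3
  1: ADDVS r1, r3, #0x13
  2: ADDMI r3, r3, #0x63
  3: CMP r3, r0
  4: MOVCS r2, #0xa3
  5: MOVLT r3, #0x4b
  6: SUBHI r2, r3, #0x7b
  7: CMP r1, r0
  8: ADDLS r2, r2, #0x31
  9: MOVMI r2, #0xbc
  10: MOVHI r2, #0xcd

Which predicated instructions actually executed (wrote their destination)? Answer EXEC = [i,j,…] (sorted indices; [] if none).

EXEC = [4,5,6,9,10]

0: ✓ CMP  NZCV=0010
1: · ADDVS
2: · ADDMI
3: ✓ CMP  NZCV=1010
4: ✓ MOVCS  r2←0xa3
5: ✓ MOVLT  r3←0x4b
6: ✓ SUBHI  r2←0xd0
7: ✓ CMP  NZCV=1010
8: · ADDLS
9: ✓ MOVMI  r2←0xbc
10: ✓ MOVHI  r2←0xcd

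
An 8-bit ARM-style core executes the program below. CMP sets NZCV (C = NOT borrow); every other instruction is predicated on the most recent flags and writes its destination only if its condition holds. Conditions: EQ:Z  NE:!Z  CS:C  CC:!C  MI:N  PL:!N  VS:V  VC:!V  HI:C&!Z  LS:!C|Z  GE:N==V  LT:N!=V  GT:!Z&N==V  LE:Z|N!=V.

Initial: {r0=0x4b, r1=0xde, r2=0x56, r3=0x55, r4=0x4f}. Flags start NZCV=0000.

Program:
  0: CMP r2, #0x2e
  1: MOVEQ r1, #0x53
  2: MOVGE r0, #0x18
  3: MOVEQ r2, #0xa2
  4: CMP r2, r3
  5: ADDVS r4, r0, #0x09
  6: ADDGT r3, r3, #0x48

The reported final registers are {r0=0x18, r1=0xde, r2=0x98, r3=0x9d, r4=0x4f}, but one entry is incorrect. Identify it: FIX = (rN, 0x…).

FIX = (r2, 0x56)

[0] flags=0010 → (cmp)
[1] flags=0010 EQ?F → skip
[2] flags=0010 GE?T → r0=0x18
[3] flags=0010 EQ?F → skip
[4] flags=0010 → (cmp)
[5] flags=0010 VS?F → skip
[6] flags=0010 GT?T → r3=0x9d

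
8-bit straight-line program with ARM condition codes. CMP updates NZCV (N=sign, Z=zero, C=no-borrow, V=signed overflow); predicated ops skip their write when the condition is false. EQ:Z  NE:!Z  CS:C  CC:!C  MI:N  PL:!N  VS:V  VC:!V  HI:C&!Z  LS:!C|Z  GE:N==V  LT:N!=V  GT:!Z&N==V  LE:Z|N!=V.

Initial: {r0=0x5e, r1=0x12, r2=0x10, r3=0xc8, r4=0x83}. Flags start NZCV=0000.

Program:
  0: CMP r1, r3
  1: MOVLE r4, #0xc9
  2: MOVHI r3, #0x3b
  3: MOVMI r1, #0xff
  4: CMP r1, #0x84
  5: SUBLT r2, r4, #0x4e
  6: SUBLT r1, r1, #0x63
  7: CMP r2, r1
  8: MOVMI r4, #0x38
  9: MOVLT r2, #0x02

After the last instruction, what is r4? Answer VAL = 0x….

[0] flags=0000 → (cmp)
[1] flags=0000 LE?F → skip
[2] flags=0000 HI?F → skip
[3] flags=0000 MI?F → skip
[4] flags=1001 → (cmp)
[5] flags=1001 LT?F → skip
[6] flags=1001 LT?F → skip
[7] flags=1000 → (cmp)
[8] flags=1000 MI?T → r4=0x38
[9] flags=1000 LT?T → r2=0x02

VAL = 0x38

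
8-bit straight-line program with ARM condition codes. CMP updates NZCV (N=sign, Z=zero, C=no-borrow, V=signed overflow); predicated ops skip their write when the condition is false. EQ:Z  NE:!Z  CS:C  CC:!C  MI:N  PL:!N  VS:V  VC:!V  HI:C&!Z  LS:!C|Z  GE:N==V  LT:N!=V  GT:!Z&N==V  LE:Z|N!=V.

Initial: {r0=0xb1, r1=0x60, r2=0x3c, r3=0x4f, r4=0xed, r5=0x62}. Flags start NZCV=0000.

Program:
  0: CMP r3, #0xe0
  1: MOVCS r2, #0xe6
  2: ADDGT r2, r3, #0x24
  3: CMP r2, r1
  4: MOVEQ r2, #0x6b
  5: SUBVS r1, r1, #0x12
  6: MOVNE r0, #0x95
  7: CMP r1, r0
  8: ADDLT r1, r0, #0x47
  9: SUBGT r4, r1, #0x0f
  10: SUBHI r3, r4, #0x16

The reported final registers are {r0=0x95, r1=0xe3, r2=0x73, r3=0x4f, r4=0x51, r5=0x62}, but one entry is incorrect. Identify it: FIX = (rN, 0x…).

FIX = (r1, 0x60)

0: ✓ CMP  NZCV=0000
1: · MOVCS
2: ✓ ADDGT  r2←0x73
3: ✓ CMP  NZCV=0010
4: · MOVEQ
5: · SUBVS
6: ✓ MOVNE  r0←0x95
7: ✓ CMP  NZCV=1001
8: · ADDLT
9: ✓ SUBGT  r4←0x51
10: · SUBHI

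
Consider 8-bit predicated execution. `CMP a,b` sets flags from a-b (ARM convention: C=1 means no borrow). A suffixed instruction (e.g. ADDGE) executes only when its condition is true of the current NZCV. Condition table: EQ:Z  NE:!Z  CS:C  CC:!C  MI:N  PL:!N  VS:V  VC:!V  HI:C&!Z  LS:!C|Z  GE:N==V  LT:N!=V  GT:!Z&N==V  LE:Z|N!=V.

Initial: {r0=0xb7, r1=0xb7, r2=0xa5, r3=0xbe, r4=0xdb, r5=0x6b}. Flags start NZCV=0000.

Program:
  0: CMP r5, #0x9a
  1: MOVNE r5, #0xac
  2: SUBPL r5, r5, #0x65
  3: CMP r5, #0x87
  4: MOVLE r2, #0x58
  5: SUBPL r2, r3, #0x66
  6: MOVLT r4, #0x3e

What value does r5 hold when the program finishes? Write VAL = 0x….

[0] flags=1001 → (cmp)
[1] flags=1001 NE?T → r5=0xac
[2] flags=1001 PL?F → skip
[3] flags=0010 → (cmp)
[4] flags=0010 LE?F → skip
[5] flags=0010 PL?T → r2=0x58
[6] flags=0010 LT?F → skip

VAL = 0xac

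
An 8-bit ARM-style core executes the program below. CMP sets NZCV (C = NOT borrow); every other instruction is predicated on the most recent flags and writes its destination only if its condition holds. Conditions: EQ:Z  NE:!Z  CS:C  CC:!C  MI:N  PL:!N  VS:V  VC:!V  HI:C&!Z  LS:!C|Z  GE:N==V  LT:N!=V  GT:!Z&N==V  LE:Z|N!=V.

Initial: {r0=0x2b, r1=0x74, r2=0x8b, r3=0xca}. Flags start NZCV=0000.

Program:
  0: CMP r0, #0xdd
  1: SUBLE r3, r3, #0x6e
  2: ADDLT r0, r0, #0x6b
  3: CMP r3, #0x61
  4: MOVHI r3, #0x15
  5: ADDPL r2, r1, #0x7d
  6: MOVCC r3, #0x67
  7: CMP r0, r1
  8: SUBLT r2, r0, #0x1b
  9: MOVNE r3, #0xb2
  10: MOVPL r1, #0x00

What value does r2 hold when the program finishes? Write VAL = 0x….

0: ✓ CMP  NZCV=0000
1: · SUBLE
2: · ADDLT
3: ✓ CMP  NZCV=0011
4: ✓ MOVHI  r3←0x15
5: ✓ ADDPL  r2←0xf1
6: · MOVCC
7: ✓ CMP  NZCV=1000
8: ✓ SUBLT  r2←0x10
9: ✓ MOVNE  r3←0xb2
10: · MOVPL

VAL = 0x10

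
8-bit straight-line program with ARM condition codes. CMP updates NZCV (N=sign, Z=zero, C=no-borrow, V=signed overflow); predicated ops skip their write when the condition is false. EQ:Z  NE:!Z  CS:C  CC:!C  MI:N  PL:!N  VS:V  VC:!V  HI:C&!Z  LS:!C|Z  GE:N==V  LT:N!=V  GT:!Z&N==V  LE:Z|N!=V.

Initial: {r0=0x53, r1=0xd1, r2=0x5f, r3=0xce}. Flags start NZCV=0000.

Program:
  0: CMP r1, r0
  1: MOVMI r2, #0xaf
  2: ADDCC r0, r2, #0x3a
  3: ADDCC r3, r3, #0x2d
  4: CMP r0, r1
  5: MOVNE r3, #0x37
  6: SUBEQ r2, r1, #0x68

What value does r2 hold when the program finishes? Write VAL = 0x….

VAL = 0x5f

[0] flags=0011 → (cmp)
[1] flags=0011 MI?F → skip
[2] flags=0011 CC?F → skip
[3] flags=0011 CC?F → skip
[4] flags=1001 → (cmp)
[5] flags=1001 NE?T → r3=0x37
[6] flags=1001 EQ?F → skip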